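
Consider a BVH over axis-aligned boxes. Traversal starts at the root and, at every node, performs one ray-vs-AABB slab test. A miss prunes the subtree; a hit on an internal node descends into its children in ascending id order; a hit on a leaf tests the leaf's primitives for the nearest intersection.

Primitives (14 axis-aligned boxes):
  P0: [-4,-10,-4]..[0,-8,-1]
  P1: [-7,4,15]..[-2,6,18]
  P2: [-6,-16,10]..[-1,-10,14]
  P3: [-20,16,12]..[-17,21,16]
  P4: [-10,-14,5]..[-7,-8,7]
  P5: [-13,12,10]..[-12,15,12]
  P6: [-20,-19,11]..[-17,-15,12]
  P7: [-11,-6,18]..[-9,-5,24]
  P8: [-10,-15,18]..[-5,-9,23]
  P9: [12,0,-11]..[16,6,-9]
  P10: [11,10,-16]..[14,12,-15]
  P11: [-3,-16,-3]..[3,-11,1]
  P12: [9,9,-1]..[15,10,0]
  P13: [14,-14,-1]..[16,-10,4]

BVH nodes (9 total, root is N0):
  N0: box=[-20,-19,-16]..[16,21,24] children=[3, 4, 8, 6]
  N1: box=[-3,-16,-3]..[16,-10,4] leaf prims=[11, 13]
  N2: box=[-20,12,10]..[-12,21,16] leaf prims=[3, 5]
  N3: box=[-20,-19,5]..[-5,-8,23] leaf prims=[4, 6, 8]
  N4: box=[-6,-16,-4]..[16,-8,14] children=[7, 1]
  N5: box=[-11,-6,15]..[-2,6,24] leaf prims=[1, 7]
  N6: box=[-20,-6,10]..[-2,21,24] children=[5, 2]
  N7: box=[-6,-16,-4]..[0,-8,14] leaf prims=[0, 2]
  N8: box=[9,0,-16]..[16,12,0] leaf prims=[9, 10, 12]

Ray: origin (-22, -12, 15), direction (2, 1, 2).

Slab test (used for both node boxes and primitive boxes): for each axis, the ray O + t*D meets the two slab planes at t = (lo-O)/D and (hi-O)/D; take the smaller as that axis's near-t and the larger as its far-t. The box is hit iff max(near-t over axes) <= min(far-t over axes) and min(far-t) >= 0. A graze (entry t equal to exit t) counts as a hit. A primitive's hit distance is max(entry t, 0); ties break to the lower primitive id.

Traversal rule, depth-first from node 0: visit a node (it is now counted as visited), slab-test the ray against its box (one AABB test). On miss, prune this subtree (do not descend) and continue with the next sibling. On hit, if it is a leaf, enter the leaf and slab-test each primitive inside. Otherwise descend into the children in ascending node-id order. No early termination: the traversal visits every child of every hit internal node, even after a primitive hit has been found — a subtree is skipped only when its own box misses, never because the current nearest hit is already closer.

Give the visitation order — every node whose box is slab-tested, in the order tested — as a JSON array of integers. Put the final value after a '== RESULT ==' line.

Trace the traversal:
N0 x:[1,19] y:[-7,33] z:[-31/2,9/2] -> hit [1,9/2], descend [3, 4, 6, 8]
  N3 x:[1,17/2] y:[-7,4] z:[-5,4] -> hit [1,4] leaf, test {P4(miss), P6(miss), P8(miss)}
  N4 x:[8,19] y:[-4,4] z:[-19/2,-1/2] -> miss, prune
  N6 x:[1,10] y:[6,33] z:[-5/2,9/2] -> miss, prune
  N8 x:[31/2,19] y:[12,24] z:[-31/2,-15/2] -> miss, prune

order=[0, 3, 4, 6, 8]  |boxes|=5  |leaves|=1  hit=miss

== RESULT ==
[0, 3, 4, 6, 8]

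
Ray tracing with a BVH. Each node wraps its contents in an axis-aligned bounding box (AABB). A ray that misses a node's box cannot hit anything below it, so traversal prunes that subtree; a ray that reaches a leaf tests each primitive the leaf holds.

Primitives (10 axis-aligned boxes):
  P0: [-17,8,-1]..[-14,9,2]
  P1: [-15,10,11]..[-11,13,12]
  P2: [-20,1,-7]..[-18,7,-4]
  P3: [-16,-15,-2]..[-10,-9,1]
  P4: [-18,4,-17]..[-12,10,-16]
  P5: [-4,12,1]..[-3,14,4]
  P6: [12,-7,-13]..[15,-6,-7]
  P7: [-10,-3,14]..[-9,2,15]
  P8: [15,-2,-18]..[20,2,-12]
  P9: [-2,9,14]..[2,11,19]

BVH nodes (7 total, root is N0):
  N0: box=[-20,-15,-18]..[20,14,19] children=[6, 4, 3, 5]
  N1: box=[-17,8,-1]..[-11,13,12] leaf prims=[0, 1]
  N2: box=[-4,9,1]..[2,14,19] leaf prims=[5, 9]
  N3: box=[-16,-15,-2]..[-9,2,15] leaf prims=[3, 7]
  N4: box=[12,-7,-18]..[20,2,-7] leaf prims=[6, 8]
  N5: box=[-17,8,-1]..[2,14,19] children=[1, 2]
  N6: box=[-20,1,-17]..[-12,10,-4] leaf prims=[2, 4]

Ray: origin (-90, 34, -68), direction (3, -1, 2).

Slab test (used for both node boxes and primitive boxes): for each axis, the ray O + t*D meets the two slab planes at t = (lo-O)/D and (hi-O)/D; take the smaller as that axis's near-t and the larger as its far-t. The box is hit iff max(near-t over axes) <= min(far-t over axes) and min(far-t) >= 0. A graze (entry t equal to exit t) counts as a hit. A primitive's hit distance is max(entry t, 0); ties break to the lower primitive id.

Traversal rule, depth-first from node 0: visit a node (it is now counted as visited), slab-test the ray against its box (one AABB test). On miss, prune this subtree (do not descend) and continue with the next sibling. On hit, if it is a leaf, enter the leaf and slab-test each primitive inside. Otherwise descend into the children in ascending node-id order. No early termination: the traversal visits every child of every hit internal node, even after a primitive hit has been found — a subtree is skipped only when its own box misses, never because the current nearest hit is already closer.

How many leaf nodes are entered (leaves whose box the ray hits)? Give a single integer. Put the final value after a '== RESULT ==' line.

Traverse from the root:
N0 x:[70/3,110/3] y:[20,49] z:[25,87/2] -> hit [25,110/3], descend [3, 4, 5, 6]
  N3 x:[74/3,27] y:[32,49] z:[33,83/2] -> miss, prune
  N4 x:[34,110/3] y:[32,41] z:[25,61/2] -> miss, prune
  N5 x:[73/3,92/3] y:[20,26] z:[67/2,87/2] -> miss, prune
  N6 x:[70/3,26] y:[24,33] z:[51/2,32] -> hit [51/2,26] leaf, test {P2(miss), P4@t=51/2}

Summary -> nodes [0, 3, 4, 5, 6]; box-tests=5; leaf-entries=1; first=P4

== RESULT ==
1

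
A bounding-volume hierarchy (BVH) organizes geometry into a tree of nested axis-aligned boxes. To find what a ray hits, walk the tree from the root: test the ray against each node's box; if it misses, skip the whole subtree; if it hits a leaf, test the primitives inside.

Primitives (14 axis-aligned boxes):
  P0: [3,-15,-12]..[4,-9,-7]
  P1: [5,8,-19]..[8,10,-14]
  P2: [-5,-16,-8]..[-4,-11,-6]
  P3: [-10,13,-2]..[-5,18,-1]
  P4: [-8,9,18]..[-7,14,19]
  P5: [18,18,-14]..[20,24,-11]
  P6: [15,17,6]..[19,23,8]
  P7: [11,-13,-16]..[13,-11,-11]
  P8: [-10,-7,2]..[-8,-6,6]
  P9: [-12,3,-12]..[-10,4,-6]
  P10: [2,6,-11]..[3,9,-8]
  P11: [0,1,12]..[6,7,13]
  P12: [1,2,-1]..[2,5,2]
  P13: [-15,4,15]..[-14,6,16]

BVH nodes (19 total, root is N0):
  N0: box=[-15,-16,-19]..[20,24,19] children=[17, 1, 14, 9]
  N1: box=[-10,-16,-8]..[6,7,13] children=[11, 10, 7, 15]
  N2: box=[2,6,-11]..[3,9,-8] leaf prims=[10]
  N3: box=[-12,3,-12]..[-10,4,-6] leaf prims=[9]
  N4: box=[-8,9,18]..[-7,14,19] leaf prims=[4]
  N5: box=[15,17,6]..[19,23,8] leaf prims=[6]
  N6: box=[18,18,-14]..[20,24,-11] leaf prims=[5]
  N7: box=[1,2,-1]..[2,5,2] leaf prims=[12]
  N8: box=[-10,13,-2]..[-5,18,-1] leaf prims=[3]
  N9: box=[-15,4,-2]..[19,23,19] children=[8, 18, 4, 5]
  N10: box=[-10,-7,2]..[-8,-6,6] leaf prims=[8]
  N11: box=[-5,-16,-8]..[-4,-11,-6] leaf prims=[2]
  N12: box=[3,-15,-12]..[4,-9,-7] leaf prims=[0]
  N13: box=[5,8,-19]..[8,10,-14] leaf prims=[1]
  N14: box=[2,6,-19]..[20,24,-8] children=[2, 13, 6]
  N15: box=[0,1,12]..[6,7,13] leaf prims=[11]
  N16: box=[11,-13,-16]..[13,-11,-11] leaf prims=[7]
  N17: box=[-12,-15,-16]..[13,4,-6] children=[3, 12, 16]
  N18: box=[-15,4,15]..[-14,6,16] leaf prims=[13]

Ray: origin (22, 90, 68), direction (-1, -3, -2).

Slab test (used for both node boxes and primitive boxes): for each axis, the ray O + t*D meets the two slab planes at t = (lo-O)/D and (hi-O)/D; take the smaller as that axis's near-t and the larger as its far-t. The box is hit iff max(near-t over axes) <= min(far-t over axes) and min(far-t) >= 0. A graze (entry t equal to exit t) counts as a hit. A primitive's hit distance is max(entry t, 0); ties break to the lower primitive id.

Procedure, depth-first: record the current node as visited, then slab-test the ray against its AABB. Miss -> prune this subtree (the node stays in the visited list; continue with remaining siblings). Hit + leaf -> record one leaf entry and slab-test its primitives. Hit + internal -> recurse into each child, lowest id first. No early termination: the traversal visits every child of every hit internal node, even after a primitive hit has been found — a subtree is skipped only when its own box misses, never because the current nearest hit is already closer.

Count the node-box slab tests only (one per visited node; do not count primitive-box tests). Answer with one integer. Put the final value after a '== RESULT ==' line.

Walk:
N0 x:[2,37] y:[22,106/3] z:[49/2,87/2] -> hit [49/2,106/3], descend [1, 9, 14, 17]
  N1 x:[16,32] y:[83/3,106/3] z:[55/2,38] -> hit [83/3,32], descend [7, 10, 11, 15]
    N7 x:[20,21] y:[85/3,88/3] z:[33,69/2] -> miss, prune
    N10 x:[30,32] y:[32,97/3] z:[31,33] -> hit [32,32] leaf, test {P8@t=32}
    N11 x:[26,27] y:[101/3,106/3] z:[37,38] -> miss, prune
    N15 x:[16,22] y:[83/3,89/3] z:[55/2,28] -> miss, prune
  N9 x:[3,37] y:[67/3,86/3] z:[49/2,35] -> hit [49/2,86/3], descend [4, 5, 8, 18]
    N4 x:[29,30] y:[76/3,27] z:[49/2,25] -> miss, prune
    N5 x:[3,7] y:[67/3,73/3] z:[30,31] -> miss, prune
    N8 x:[27,32] y:[24,77/3] z:[69/2,35] -> miss, prune
    N18 x:[36,37] y:[28,86/3] z:[26,53/2] -> miss, prune
  N14 x:[2,20] y:[22,28] z:[38,87/2] -> miss, prune
  N17 x:[9,34] y:[86/3,35] z:[37,42] -> miss, prune

order=[0, 1, 7, 10, 11, 15, 9, 4, 5, 8, 18, 14, 17]  |boxes|=13  |leaves|=1  hit=P8

== RESULT ==
13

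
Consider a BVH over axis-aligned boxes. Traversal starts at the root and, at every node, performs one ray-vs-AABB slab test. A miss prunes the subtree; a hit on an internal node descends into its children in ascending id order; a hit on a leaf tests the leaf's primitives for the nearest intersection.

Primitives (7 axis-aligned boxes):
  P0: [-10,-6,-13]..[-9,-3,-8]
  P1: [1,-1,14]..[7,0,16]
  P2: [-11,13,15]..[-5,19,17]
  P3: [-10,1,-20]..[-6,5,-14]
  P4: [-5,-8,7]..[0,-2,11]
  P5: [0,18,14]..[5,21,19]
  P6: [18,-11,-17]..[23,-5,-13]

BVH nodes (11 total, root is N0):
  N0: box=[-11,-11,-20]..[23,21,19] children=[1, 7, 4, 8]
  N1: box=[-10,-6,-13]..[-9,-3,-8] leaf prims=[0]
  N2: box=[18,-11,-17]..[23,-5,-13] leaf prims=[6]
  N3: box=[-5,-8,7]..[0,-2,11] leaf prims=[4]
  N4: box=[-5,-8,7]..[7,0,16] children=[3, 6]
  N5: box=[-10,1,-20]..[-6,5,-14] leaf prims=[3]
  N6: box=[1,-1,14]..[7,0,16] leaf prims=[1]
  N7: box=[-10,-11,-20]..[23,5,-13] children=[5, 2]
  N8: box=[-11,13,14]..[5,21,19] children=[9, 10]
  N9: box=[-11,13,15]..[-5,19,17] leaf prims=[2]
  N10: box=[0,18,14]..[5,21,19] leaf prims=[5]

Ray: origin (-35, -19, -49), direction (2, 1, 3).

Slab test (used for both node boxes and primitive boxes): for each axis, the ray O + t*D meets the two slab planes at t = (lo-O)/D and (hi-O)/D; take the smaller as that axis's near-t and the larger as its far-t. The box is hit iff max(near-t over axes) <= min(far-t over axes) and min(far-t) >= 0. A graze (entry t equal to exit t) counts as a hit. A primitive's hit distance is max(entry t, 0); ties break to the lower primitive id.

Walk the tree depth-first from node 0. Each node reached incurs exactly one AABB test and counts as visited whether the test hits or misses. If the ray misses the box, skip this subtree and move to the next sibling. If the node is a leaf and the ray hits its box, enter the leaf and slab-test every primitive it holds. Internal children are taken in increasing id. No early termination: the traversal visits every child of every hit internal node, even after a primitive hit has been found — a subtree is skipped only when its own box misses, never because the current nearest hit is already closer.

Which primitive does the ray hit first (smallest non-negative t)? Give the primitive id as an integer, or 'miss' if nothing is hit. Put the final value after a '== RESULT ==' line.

Walk:
N0 x:[12,29] y:[8,40] z:[29/3,68/3] -> hit [12,68/3], descend [1, 4, 7, 8]
  N1 x:[25/2,13] y:[13,16] z:[12,41/3] -> hit [13,13] leaf, test {P0@t=13}
  N4 x:[15,21] y:[11,19] z:[56/3,65/3] -> hit [56/3,19], descend [3, 6]
    N3 x:[15,35/2] y:[11,17] z:[56/3,20] -> miss, prune
    N6 x:[18,21] y:[18,19] z:[21,65/3] -> miss, prune
  N7 x:[25/2,29] y:[8,24] z:[29/3,12] -> miss, prune
  N8 x:[12,20] y:[32,40] z:[21,68/3] -> miss, prune

Summary -> nodes [0, 1, 4, 3, 6, 7, 8]; box-tests=7; leaf-entries=1; first=P0

== RESULT ==
0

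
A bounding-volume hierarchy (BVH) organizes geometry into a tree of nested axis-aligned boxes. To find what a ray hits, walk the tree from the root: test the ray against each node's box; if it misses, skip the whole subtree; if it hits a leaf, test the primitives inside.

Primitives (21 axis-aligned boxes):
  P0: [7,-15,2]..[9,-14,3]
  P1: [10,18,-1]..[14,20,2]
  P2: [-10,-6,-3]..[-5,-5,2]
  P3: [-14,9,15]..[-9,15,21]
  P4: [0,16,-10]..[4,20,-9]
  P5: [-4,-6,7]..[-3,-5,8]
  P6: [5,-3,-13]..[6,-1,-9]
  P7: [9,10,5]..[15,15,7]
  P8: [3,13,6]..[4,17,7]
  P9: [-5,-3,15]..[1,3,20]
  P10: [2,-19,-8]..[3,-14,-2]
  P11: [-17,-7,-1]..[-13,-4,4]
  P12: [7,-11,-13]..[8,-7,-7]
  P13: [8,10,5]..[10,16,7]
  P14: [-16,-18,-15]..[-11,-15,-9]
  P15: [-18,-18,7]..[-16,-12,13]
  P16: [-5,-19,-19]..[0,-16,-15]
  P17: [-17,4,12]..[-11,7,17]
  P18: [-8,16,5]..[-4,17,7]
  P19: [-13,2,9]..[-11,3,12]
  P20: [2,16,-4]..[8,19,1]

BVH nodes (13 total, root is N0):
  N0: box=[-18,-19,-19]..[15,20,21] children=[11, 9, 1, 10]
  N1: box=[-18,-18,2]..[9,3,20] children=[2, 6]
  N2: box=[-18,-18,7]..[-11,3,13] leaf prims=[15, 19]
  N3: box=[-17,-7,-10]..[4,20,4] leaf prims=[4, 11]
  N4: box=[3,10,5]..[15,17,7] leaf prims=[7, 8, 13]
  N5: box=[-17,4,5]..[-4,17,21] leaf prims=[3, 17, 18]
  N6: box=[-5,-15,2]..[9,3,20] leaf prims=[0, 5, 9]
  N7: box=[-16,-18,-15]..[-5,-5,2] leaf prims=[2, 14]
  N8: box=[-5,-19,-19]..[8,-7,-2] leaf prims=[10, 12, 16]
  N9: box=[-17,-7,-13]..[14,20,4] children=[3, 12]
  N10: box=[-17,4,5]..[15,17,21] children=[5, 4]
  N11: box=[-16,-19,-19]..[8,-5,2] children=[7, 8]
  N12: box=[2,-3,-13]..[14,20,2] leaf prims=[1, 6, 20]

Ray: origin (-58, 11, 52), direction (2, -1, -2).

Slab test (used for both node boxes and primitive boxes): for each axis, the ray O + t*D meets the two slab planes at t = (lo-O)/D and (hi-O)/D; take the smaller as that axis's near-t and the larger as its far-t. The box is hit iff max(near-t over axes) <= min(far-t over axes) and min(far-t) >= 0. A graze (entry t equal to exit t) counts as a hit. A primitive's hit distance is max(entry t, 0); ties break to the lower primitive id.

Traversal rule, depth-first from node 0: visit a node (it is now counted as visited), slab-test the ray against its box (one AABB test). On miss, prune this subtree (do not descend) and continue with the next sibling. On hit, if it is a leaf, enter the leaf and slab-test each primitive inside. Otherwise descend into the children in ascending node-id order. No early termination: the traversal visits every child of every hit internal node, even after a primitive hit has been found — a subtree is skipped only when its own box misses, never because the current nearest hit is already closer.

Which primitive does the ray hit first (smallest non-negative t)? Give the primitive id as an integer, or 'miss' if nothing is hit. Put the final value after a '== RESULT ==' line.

Traverse from the root:
N0 x:[20,73/2] y:[-9,30] z:[31/2,71/2] -> hit [20,30], descend [1, 9, 10, 11]
  N1 x:[20,67/2] y:[8,29] z:[16,25] -> hit [20,25], descend [2, 6]
    N2 x:[20,47/2] y:[8,29] z:[39/2,45/2] -> hit [20,45/2] leaf, test {P15(miss), P19(miss)}
    N6 x:[53/2,67/2] y:[8,26] z:[16,25] -> miss, prune
  N9 x:[41/2,36] y:[-9,18] z:[24,65/2] -> miss, prune
  N10 x:[41/2,73/2] y:[-6,7] z:[31/2,47/2] -> miss, prune
  N11 x:[21,33] y:[16,30] z:[25,71/2] -> hit [25,30], descend [7, 8]
    N7 x:[21,53/2] y:[16,29] z:[25,67/2] -> hit [25,53/2] leaf, test {P2(miss), P14(miss)}
    N8 x:[53/2,33] y:[18,30] z:[27,71/2] -> hit [27,30] leaf, test {P10@t=30, P12(miss), P16(miss)}

Summary -> nodes [0, 1, 2, 6, 9, 10, 11, 7, 8]; box-tests=9; leaf-entries=3; first=P10

== RESULT ==
10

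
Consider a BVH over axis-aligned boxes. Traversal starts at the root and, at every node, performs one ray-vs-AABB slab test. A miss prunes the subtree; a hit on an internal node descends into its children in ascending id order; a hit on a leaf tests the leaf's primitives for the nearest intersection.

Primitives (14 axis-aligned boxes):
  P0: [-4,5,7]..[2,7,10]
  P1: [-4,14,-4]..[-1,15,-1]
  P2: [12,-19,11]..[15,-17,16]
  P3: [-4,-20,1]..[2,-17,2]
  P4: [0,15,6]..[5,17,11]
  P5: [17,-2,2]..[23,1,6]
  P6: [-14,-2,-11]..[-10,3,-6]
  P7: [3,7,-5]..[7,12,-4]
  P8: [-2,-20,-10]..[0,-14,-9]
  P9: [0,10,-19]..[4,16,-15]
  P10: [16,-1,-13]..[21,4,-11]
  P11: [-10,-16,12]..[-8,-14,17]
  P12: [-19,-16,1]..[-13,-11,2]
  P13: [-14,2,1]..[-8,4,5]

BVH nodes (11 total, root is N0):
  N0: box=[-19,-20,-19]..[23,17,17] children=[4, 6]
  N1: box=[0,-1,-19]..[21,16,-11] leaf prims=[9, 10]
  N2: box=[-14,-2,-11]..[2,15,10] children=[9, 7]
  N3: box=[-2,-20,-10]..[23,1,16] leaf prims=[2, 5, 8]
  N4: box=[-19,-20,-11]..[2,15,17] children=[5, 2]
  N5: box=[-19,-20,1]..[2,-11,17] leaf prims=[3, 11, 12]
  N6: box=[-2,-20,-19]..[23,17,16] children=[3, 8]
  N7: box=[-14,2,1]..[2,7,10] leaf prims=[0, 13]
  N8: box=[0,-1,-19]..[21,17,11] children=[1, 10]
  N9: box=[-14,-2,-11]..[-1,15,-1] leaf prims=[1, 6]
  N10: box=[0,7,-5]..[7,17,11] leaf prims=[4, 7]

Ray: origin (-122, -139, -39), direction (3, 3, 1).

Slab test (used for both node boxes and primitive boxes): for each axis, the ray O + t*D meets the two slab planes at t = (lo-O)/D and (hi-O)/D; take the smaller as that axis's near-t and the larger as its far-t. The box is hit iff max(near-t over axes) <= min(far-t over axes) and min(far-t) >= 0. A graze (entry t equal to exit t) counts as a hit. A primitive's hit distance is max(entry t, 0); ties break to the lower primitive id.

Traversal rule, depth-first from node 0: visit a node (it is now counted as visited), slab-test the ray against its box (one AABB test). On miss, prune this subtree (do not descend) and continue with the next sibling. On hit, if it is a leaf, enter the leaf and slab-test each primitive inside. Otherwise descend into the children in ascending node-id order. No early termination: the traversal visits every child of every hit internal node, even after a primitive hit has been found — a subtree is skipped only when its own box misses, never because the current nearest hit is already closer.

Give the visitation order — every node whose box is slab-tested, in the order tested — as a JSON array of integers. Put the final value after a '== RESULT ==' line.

Walk:
N0 x:[103/3,145/3] y:[119/3,52] z:[20,56] -> hit [119/3,145/3], descend [4, 6]
  N4 x:[103/3,124/3] y:[119/3,154/3] z:[28,56] -> hit [119/3,124/3], descend [2, 5]
    N2 x:[36,124/3] y:[137/3,154/3] z:[28,49] -> miss, prune
    N5 x:[103/3,124/3] y:[119/3,128/3] z:[40,56] -> hit [40,124/3] leaf, test {P3@t=40, P11(miss), P12(miss)}
  N6 x:[40,145/3] y:[119/3,52] z:[20,55] -> hit [40,145/3], descend [3, 8]
    N3 x:[40,145/3] y:[119/3,140/3] z:[29,55] -> hit [40,140/3] leaf, test {P2(miss), P5(miss), P8(miss)}
    N8 x:[122/3,143/3] y:[46,52] z:[20,50] -> hit [46,143/3], descend [1, 10]
      N1 x:[122/3,143/3] y:[46,155/3] z:[20,28] -> miss, prune
      N10 x:[122/3,43] y:[146/3,52] z:[34,50] -> miss, prune

Visited [0, 4, 2, 5, 6, 3, 8, 1, 10]. Tests: 9 box, 2 leaf. Nearest: P3.

== RESULT ==
[0, 4, 2, 5, 6, 3, 8, 1, 10]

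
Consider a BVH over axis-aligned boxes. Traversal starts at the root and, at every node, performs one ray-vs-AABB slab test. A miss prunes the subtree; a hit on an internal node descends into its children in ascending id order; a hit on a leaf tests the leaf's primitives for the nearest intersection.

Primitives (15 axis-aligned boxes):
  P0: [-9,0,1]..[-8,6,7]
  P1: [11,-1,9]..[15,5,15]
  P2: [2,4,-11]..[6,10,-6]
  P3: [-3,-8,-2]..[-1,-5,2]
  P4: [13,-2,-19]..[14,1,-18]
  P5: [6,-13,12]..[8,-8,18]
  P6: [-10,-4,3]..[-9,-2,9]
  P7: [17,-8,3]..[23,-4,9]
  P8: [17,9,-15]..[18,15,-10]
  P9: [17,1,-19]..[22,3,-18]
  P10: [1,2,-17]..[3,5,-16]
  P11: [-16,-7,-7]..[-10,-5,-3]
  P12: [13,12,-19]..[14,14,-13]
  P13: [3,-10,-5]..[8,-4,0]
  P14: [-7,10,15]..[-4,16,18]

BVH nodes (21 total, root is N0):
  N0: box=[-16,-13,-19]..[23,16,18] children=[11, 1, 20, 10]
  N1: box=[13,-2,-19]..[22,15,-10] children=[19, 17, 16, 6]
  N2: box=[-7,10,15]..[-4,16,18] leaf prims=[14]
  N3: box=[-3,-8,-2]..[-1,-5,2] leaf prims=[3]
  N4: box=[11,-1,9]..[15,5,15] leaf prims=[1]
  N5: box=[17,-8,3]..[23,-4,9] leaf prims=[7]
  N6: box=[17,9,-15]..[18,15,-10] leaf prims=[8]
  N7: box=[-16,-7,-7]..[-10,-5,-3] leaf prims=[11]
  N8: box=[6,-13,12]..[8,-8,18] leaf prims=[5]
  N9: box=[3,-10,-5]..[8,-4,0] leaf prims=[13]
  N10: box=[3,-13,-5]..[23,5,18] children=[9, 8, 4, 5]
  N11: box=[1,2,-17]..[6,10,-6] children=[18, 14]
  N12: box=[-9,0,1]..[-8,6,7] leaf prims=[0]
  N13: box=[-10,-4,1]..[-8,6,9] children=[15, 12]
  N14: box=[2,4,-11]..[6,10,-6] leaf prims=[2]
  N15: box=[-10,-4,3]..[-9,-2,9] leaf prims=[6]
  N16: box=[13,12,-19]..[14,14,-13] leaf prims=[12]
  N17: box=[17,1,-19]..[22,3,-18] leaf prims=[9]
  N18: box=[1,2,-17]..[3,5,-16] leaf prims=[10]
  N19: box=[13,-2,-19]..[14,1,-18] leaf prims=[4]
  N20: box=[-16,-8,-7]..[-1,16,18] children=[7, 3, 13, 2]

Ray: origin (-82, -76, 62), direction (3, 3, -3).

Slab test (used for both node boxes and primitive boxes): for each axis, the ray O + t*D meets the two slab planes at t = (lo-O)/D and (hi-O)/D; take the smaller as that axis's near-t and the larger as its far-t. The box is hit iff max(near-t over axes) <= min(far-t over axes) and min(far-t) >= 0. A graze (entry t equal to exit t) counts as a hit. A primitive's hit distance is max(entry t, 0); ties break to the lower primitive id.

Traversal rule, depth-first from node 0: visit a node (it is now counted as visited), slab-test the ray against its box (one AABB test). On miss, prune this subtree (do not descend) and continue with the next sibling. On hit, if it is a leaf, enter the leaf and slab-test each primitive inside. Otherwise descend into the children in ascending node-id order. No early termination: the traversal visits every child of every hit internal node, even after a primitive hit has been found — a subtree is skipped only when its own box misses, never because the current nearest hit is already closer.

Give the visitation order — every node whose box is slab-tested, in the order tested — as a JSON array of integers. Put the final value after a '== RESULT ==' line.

Walk:
N0 x:[22,35] y:[21,92/3] z:[44/3,27] -> hit [22,27], descend [1, 10, 11, 20]
  N1 x:[95/3,104/3] y:[74/3,91/3] z:[24,27] -> miss, prune
  N10 x:[85/3,35] y:[21,27] z:[44/3,67/3] -> miss, prune
  N11 x:[83/3,88/3] y:[26,86/3] z:[68/3,79/3] -> miss, prune
  N20 x:[22,27] y:[68/3,92/3] z:[44/3,23] -> hit [68/3,23], descend [2, 3, 7, 13]
    N2 x:[25,26] y:[86/3,92/3] z:[44/3,47/3] -> miss, prune
    N3 x:[79/3,27] y:[68/3,71/3] z:[20,64/3] -> miss, prune
    N7 x:[22,24] y:[23,71/3] z:[65/3,23] -> hit [23,23] leaf, test {P11@t=23}
    N13 x:[24,74/3] y:[24,82/3] z:[53/3,61/3] -> miss, prune

9 AABB tests over nodes [0, 1, 10, 11, 20, 2, 3, 7, 13]; 1 leaf entered; closest P11.

== RESULT ==
[0, 1, 10, 11, 20, 2, 3, 7, 13]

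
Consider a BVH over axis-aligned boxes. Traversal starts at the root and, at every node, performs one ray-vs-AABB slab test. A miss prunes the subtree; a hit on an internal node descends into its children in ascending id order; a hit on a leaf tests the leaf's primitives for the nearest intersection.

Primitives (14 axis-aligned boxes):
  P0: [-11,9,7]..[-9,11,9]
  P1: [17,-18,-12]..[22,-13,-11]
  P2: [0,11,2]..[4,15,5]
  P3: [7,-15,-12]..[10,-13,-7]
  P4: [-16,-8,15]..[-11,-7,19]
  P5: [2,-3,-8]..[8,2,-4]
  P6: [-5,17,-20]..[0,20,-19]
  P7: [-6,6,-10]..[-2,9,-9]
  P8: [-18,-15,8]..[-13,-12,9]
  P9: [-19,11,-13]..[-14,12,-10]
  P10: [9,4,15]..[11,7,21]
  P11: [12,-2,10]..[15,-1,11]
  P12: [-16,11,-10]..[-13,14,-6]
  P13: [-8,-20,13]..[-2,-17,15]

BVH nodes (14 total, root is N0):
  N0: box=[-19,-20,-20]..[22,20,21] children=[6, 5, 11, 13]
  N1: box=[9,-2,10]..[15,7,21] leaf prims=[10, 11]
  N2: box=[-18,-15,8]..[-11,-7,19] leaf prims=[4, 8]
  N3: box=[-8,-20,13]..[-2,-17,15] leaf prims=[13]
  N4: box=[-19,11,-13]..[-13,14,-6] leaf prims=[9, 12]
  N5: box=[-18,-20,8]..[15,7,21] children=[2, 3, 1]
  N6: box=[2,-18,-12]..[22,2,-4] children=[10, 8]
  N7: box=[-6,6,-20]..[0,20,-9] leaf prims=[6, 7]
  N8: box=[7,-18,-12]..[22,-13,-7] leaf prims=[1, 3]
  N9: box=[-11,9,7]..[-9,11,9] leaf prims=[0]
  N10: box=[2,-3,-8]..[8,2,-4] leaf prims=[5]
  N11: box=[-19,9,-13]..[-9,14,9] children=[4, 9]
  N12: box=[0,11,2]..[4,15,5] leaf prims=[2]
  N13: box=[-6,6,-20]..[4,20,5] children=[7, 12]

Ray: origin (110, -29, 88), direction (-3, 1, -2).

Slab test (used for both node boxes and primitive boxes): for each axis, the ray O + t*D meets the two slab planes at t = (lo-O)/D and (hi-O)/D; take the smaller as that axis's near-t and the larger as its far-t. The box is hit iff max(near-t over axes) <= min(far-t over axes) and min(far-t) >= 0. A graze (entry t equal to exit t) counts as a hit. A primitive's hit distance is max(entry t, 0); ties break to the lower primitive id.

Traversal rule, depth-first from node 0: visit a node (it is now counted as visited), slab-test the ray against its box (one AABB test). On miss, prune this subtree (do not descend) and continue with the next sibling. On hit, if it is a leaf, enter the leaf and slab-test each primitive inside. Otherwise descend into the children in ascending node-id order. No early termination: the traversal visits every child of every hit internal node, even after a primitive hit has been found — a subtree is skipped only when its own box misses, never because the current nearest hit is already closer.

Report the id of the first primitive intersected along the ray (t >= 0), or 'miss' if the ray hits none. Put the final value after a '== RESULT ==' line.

Walk:
N0 x:[88/3,43] y:[9,49] z:[67/2,54] -> hit [67/2,43], descend [5, 6, 11, 13]
  N5 x:[95/3,128/3] y:[9,36] z:[67/2,40] -> hit [67/2,36], descend [1, 2, 3]
    N1 x:[95/3,101/3] y:[27,36] z:[67/2,39] -> hit [67/2,101/3] leaf, test {P10@t=67/2, P11(miss)}
    N2 x:[121/3,128/3] y:[14,22] z:[69/2,40] -> miss, prune
    N3 x:[112/3,118/3] y:[9,12] z:[73/2,75/2] -> miss, prune
  N6 x:[88/3,36] y:[11,31] z:[46,50] -> miss, prune
  N11 x:[119/3,43] y:[38,43] z:[79/2,101/2] -> hit [119/3,43], descend [4, 9]
    N4 x:[41,43] y:[40,43] z:[47,101/2] -> miss, prune
    N9 x:[119/3,121/3] y:[38,40] z:[79/2,81/2] -> hit [119/3,40] leaf, test {P0@t=119/3}
  N13 x:[106/3,116/3] y:[35,49] z:[83/2,54] -> miss, prune

10 AABB tests over nodes [0, 5, 1, 2, 3, 6, 11, 4, 9, 13]; 2 leaves entered; closest P10.

== RESULT ==
10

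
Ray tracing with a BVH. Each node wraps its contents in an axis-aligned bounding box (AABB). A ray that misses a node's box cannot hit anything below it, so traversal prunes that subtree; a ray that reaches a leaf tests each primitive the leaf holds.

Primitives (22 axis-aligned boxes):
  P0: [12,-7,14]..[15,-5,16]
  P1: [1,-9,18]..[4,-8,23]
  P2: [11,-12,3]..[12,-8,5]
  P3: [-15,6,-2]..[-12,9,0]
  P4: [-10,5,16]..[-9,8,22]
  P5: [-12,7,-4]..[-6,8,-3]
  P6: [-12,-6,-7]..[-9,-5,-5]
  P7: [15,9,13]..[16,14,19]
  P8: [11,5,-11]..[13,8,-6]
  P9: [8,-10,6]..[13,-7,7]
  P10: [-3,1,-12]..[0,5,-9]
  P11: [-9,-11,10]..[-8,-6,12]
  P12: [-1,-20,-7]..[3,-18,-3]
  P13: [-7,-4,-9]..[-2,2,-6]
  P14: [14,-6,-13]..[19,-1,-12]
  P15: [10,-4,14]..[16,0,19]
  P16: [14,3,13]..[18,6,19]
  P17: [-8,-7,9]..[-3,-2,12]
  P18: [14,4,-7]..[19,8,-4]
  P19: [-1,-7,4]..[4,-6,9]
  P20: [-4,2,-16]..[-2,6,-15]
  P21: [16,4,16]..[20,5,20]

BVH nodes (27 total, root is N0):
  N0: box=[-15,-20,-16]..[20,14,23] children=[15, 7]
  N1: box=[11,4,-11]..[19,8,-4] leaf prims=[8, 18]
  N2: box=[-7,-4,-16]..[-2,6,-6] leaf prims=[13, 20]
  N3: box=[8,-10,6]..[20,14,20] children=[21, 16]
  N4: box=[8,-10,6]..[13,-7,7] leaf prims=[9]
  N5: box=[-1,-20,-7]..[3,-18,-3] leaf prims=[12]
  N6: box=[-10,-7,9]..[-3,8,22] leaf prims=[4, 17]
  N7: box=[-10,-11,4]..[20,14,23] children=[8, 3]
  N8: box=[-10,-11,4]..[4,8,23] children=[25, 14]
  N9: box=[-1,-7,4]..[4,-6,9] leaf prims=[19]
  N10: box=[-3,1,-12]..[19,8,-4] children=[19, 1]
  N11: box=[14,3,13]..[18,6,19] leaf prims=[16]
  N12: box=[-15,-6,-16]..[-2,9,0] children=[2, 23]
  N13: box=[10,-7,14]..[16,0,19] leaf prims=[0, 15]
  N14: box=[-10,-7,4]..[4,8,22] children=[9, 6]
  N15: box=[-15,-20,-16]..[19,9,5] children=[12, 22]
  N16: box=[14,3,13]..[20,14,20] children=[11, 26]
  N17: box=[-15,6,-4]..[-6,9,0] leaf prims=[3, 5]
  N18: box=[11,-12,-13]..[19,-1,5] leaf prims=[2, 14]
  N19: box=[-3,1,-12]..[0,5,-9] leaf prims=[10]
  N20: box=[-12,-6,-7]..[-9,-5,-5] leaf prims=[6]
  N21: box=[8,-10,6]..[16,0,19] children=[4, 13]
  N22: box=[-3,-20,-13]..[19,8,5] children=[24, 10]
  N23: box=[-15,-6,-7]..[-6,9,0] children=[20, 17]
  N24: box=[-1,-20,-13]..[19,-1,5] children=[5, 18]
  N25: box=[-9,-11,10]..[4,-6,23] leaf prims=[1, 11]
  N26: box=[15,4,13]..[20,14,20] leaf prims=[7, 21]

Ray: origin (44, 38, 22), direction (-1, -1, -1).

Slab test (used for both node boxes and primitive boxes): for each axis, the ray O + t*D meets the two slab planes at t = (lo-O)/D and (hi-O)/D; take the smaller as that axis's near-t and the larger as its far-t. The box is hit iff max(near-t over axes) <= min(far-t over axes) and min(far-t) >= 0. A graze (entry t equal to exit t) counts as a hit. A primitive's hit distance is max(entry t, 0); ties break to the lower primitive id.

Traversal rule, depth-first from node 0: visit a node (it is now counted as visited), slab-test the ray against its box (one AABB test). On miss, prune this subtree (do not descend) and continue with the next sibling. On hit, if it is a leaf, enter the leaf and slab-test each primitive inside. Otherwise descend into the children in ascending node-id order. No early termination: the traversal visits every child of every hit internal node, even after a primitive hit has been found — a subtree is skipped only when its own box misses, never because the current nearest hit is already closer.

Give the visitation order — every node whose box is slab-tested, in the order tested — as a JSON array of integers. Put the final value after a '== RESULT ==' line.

Trace the traversal:
N0 x:[24,59] y:[24,58] z:[-1,38] -> hit [24,38], descend [7, 15]
  N7 x:[24,54] y:[24,49] z:[-1,18] -> miss, prune
  N15 x:[25,59] y:[29,58] z:[17,38] -> hit [29,38], descend [12, 22]
    N12 x:[46,59] y:[29,44] z:[22,38] -> miss, prune
    N22 x:[25,47] y:[30,58] z:[17,35] -> hit [30,35], descend [10, 24]
      N10 x:[25,47] y:[30,37] z:[26,34] -> hit [30,34], descend [1, 19]
        N1 x:[25,33] y:[30,34] z:[26,33] -> hit [30,33] leaf, test {P8@t=31, P18(miss)}
        N19 x:[44,47] y:[33,37] z:[31,34] -> miss, prune
      N24 x:[25,45] y:[39,58] z:[17,35] -> miss, prune

Visited [0, 7, 15, 12, 22, 10, 1, 19, 24]. Tests: 9 box, 1 leaf. Nearest: P8.

== RESULT ==
[0, 7, 15, 12, 22, 10, 1, 19, 24]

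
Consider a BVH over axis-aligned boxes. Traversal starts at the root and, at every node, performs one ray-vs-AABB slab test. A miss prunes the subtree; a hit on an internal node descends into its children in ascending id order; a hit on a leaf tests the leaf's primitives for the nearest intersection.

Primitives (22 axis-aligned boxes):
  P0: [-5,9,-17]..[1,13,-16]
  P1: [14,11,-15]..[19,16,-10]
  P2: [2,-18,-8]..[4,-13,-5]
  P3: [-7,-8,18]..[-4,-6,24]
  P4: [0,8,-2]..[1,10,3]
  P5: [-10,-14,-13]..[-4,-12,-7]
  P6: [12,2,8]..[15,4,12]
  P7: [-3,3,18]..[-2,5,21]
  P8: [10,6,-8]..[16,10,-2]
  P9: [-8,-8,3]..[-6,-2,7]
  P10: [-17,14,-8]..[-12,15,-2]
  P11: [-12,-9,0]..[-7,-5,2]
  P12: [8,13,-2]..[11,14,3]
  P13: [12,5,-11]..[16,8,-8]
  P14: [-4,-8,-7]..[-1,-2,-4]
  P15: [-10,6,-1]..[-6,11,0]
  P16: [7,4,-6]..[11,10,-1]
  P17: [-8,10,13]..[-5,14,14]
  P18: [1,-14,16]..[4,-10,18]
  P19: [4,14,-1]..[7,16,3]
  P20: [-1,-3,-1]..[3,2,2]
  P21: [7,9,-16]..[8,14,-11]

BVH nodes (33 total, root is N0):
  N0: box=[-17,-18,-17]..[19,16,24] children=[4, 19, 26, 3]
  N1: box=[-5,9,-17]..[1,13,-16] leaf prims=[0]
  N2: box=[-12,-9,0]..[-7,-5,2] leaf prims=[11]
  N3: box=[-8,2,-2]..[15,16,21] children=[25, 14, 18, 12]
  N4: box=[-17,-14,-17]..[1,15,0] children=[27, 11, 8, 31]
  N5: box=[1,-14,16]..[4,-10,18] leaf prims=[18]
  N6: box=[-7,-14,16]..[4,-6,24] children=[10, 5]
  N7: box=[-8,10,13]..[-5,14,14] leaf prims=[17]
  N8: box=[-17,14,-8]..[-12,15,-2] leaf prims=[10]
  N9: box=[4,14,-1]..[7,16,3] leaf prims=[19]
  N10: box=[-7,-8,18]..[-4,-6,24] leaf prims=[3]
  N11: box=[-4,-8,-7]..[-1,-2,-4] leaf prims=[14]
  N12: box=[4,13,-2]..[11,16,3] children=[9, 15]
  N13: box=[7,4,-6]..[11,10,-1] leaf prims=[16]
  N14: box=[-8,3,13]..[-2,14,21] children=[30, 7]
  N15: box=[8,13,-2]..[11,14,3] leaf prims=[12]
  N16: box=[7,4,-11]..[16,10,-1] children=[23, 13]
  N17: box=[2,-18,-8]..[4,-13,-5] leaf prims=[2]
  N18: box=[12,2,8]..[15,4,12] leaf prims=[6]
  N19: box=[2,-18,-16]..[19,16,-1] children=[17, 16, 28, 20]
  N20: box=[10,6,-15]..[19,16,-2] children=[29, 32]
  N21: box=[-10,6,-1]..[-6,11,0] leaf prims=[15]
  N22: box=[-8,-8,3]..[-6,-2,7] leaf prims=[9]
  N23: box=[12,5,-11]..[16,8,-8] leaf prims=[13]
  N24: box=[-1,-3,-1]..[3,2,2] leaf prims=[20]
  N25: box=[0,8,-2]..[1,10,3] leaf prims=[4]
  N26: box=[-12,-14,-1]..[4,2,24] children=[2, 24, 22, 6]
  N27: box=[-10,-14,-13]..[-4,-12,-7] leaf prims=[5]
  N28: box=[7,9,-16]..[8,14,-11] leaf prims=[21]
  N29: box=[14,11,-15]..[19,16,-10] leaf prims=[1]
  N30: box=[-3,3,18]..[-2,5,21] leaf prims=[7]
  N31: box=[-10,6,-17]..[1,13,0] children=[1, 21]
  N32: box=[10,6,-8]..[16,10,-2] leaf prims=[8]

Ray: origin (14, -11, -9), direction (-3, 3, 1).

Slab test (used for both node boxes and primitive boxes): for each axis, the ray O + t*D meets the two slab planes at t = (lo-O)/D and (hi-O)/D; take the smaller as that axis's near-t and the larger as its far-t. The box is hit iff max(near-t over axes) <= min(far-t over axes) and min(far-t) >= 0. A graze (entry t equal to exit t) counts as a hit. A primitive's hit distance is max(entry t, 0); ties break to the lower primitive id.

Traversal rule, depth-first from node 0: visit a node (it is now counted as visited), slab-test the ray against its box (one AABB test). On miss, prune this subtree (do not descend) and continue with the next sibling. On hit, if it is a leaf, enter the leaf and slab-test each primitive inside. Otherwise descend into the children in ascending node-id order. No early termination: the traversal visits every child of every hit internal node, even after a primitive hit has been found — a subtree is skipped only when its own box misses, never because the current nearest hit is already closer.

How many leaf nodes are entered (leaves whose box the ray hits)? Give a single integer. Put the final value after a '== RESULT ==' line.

Traverse from the root:
N0 x:[-5/3,31/3] y:[-7/3,9] z:[-8,33] -> hit [-5/3,9], descend [3, 4, 19, 26]
  N3 x:[-1/3,22/3] y:[13/3,9] z:[7,30] -> hit [7,22/3], descend [12, 14, 18, 25]
    N12 x:[1,10/3] y:[8,9] z:[7,12] -> miss, prune
    N14 x:[16/3,22/3] y:[14/3,25/3] z:[22,30] -> miss, prune
    N18 x:[-1/3,2/3] y:[13/3,5] z:[17,21] -> miss, prune
    N25 x:[13/3,14/3] y:[19/3,7] z:[7,12] -> miss, prune
  N4 x:[13/3,31/3] y:[-1,26/3] z:[-8,9] -> hit [13/3,26/3], descend [8, 11, 27, 31]
    N8 x:[26/3,31/3] y:[25/3,26/3] z:[1,7] -> miss, prune
    N11 x:[5,6] y:[1,3] z:[2,5] -> miss, prune
    N27 x:[6,8] y:[-1,-1/3] z:[-4,2] -> miss, prune
    N31 x:[13/3,8] y:[17/3,8] z:[-8,9] -> hit [17/3,8], descend [1, 21]
      N1 x:[13/3,19/3] y:[20/3,8] z:[-8,-7] -> miss, prune
      N21 x:[20/3,8] y:[17/3,22/3] z:[8,9] -> miss, prune
  N19 x:[-5/3,4] y:[-7/3,9] z:[-7,8] -> hit [-5/3,4], descend [16, 17, 20, 28]
    N16 x:[-2/3,7/3] y:[5,7] z:[-2,8] -> miss, prune
    N17 x:[10/3,4] y:[-7/3,-2/3] z:[1,4] -> miss, prune
    N20 x:[-5/3,4/3] y:[17/3,9] z:[-6,7] -> miss, prune
    N28 x:[2,7/3] y:[20/3,25/3] z:[-7,-2] -> miss, prune
  N26 x:[10/3,26/3] y:[-1,13/3] z:[8,33] -> miss, prune

Summary -> nodes [0, 3, 12, 14, 18, 25, 4, 8, 11, 27, 31, 1, 21, 19, 16, 17, 20, 28, 26]; box-tests=19; leaf-entries=0; first=miss

== RESULT ==
0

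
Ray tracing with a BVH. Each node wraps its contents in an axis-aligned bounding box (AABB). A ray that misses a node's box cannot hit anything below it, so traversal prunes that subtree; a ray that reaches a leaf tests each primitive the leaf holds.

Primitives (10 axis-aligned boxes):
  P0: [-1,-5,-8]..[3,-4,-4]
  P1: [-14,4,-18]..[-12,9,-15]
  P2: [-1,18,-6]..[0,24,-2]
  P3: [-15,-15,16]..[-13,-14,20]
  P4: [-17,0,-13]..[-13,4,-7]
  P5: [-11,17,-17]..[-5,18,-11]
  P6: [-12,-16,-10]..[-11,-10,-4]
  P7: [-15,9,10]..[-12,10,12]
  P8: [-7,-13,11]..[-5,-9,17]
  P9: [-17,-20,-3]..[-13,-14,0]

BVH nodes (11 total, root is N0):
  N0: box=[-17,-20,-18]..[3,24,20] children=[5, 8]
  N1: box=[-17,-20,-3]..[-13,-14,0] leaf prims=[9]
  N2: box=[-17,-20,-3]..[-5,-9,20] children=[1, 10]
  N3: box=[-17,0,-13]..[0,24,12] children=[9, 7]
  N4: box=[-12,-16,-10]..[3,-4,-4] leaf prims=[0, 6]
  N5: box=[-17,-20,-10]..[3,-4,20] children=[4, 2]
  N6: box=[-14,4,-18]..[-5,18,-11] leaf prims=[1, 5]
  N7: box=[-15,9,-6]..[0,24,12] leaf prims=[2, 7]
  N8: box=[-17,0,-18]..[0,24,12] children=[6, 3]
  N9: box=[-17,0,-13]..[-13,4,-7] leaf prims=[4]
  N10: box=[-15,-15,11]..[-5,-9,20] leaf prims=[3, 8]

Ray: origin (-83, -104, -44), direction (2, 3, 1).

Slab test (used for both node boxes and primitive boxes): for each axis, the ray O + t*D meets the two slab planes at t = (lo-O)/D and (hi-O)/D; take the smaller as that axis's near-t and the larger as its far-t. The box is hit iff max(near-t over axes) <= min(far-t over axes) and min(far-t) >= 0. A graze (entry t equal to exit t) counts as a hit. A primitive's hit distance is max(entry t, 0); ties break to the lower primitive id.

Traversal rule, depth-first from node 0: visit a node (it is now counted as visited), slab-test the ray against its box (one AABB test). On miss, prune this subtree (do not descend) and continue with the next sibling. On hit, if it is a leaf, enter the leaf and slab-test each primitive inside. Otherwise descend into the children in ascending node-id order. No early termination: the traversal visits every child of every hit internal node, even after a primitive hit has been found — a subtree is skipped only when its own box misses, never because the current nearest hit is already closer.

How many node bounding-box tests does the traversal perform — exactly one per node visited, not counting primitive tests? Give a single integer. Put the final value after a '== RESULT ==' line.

Traverse from the root:
N0 x:[33,43] y:[28,128/3] z:[26,64] -> hit [33,128/3], descend [5, 8]
  N5 x:[33,43] y:[28,100/3] z:[34,64] -> miss, prune
  N8 x:[33,83/2] y:[104/3,128/3] z:[26,56] -> hit [104/3,83/2], descend [3, 6]
    N3 x:[33,83/2] y:[104/3,128/3] z:[31,56] -> hit [104/3,83/2], descend [7, 9]
      N7 x:[34,83/2] y:[113/3,128/3] z:[38,56] -> hit [38,83/2] leaf, test {P2@t=41, P7(miss)}
      N9 x:[33,35] y:[104/3,36] z:[31,37] -> hit [104/3,35] leaf, test {P4@t=104/3}
    N6 x:[69/2,39] y:[36,122/3] z:[26,33] -> miss, prune

order=[0, 5, 8, 3, 7, 9, 6]  |boxes|=7  |leaves|=2  hit=P4

== RESULT ==
7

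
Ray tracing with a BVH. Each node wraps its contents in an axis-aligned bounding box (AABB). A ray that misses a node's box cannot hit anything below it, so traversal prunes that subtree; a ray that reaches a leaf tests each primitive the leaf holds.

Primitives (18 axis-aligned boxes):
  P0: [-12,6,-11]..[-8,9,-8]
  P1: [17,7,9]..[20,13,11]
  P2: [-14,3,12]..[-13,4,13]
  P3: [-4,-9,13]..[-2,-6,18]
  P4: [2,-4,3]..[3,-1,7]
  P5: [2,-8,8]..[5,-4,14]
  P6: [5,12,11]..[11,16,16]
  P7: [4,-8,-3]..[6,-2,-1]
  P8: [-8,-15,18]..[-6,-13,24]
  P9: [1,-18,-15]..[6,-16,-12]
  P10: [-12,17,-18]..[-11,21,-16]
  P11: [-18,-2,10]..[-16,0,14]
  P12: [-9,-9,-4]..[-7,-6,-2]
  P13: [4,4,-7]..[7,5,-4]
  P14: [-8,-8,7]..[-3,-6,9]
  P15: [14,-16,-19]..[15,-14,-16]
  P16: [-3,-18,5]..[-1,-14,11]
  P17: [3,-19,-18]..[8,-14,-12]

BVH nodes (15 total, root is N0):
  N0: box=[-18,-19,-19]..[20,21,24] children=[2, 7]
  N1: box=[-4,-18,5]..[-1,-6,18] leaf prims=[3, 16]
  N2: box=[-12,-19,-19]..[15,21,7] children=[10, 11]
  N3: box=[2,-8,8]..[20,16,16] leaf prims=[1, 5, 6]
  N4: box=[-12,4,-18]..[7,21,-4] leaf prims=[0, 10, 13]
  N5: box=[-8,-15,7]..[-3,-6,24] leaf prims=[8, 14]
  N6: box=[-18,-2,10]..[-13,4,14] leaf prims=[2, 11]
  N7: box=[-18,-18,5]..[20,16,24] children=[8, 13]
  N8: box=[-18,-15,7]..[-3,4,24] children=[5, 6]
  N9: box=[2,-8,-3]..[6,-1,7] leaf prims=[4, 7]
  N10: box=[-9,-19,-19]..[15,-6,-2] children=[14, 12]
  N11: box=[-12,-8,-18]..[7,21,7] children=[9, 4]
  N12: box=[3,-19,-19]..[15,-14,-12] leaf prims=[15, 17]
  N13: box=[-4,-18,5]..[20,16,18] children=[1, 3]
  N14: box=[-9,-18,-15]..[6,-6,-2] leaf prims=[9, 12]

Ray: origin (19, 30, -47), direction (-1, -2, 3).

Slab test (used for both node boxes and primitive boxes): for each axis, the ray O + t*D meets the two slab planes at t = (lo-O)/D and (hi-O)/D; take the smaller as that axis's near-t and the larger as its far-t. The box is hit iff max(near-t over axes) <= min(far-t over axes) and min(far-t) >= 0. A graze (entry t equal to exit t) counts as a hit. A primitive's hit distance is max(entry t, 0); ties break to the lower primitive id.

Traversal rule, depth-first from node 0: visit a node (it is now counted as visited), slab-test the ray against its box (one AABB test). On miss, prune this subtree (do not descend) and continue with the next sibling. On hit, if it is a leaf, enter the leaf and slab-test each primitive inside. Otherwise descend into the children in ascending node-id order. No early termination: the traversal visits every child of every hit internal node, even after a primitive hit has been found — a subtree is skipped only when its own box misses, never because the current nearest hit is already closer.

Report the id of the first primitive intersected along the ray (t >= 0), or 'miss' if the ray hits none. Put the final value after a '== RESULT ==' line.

Walk:
N0 x:[-1,37] y:[9/2,49/2] z:[28/3,71/3] -> hit [28/3,71/3], descend [2, 7]
  N2 x:[4,31] y:[9/2,49/2] z:[28/3,18] -> hit [28/3,18], descend [10, 11]
    N10 x:[4,28] y:[18,49/2] z:[28/3,15] -> miss, prune
    N11 x:[12,31] y:[9/2,19] z:[29/3,18] -> hit [12,18], descend [4, 9]
      N4 x:[12,31] y:[9/2,13] z:[29/3,43/3] -> hit [12,13] leaf, test {P0(miss), P10(miss), P13(miss)}
      N9 x:[13,17] y:[31/2,19] z:[44/3,18] -> hit [31/2,17] leaf, test {P4@t=50/3, P7(miss)}
  N7 x:[-1,37] y:[7,24] z:[52/3,71/3] -> hit [52/3,71/3], descend [8, 13]
    N8 x:[22,37] y:[13,45/2] z:[18,71/3] -> hit [22,45/2], descend [5, 6]
      N5 x:[22,27] y:[18,45/2] z:[18,71/3] -> hit [22,45/2] leaf, test {P8(miss), P14(miss)}
      N6 x:[32,37] y:[13,16] z:[19,61/3] -> miss, prune
    N13 x:[-1,23] y:[7,24] z:[52/3,65/3] -> hit [52/3,65/3], descend [1, 3]
      N1 x:[20,23] y:[18,24] z:[52/3,65/3] -> hit [20,65/3] leaf, test {P3(miss), P16(miss)}
      N3 x:[-1,17] y:[7,19] z:[55/3,21] -> miss, prune

Summary -> nodes [0, 2, 10, 11, 4, 9, 7, 8, 5, 6, 13, 1, 3]; box-tests=13; leaf-entries=4; first=P4

== RESULT ==
4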